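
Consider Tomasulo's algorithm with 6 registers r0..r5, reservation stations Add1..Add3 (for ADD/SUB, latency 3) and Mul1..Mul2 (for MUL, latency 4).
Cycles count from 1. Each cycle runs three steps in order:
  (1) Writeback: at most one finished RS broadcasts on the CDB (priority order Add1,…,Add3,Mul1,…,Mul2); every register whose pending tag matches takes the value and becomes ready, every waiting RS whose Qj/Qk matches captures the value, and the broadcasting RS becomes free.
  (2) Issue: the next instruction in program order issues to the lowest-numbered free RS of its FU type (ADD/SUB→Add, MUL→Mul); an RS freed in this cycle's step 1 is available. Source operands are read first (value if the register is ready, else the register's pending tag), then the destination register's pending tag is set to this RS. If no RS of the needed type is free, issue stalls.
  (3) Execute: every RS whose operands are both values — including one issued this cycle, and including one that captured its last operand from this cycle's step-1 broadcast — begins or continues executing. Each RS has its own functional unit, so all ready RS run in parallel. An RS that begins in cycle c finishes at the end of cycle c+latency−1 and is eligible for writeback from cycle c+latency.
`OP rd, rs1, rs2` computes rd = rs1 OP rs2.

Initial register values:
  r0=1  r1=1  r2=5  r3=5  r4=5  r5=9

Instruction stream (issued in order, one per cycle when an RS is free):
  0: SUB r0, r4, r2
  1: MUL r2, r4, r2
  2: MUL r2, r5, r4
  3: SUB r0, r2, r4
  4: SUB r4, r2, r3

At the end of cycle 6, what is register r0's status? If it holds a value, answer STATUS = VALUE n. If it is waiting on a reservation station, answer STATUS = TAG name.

STATUS = TAG Add1

cycle 1: issue SUB r0<-Add1 // r0:Add1,r1:1,r2:5,r3:5,r4:5,r5:9
cycle 2: issue MUL r2<-Mul1 // r0:Add1,r1:1,r2:Mul1,r3:5,r4:5,r5:9
cycle 3: issue MUL r2<-Mul2 // r0:Add1,r1:1,r2:Mul2,r3:5,r4:5,r5:9
cycle 4: CDB Add1=0; issue SUB r0<-Add1 // r0:Add1,r1:1,r2:Mul2,r3:5,r4:5,r5:9
cycle 5: issue SUB r4<-Add2 // r0:Add1,r1:1,r2:Mul2,r3:5,r4:Add2,r5:9
cycle 6: CDB Mul1=25 // r0:Add1,r1:1,r2:Mul2,r3:5,r4:Add2,r5:9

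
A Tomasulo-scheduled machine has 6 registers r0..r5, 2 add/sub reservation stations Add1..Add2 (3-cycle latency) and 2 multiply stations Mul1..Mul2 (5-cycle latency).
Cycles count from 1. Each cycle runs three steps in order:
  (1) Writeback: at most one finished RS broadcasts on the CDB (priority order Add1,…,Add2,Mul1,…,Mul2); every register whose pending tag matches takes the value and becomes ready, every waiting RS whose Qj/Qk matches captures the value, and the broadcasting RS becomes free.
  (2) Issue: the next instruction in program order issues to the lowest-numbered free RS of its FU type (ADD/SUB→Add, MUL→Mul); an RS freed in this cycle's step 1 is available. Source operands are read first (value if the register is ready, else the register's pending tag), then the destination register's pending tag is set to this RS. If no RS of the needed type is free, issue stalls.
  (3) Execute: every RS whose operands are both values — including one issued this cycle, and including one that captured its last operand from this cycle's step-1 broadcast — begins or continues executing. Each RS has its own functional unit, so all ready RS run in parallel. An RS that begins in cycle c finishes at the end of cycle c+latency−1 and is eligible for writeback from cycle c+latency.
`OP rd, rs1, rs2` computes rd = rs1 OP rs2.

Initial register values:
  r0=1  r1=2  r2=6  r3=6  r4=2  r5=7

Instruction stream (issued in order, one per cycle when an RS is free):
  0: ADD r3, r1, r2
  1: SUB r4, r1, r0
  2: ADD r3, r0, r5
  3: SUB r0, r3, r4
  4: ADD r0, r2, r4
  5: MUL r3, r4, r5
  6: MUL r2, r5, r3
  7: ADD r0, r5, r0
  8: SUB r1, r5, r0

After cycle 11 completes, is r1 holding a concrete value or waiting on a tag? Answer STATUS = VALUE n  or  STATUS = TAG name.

STATUS = TAG Add2

cycle 1: issue ADD r3<-Add1 // r0:1,r1:2,r2:6,r3:Add1,r4:2,r5:7
cycle 2: issue SUB r4<-Add2 // r0:1,r1:2,r2:6,r3:Add1,r4:Add2,r5:7
cycle 3: stall // r0:1,r1:2,r2:6,r3:Add1,r4:Add2,r5:7
cycle 4: CDB Add1=8; issue ADD r3<-Add1 // r0:1,r1:2,r2:6,r3:Add1,r4:Add2,r5:7
cycle 5: CDB Add2=1; issue SUB r0<-Add2 // r0:Add2,r1:2,r2:6,r3:Add1,r4:1,r5:7
cycle 6: stall // r0:Add2,r1:2,r2:6,r3:Add1,r4:1,r5:7
cycle 7: CDB Add1=8; issue ADD r0<-Add1 // r0:Add1,r1:2,r2:6,r3:8,r4:1,r5:7
cycle 8: issue MUL r3<-Mul1 // r0:Add1,r1:2,r2:6,r3:Mul1,r4:1,r5:7
cycle 9: issue MUL r2<-Mul2 // r0:Add1,r1:2,r2:Mul2,r3:Mul1,r4:1,r5:7
cycle 10: CDB Add1=7; issue ADD r0<-Add1 // r0:Add1,r1:2,r2:Mul2,r3:Mul1,r4:1,r5:7
cycle 11: CDB Add2=7; issue SUB r1<-Add2 // r0:Add1,r1:Add2,r2:Mul2,r3:Mul1,r4:1,r5:7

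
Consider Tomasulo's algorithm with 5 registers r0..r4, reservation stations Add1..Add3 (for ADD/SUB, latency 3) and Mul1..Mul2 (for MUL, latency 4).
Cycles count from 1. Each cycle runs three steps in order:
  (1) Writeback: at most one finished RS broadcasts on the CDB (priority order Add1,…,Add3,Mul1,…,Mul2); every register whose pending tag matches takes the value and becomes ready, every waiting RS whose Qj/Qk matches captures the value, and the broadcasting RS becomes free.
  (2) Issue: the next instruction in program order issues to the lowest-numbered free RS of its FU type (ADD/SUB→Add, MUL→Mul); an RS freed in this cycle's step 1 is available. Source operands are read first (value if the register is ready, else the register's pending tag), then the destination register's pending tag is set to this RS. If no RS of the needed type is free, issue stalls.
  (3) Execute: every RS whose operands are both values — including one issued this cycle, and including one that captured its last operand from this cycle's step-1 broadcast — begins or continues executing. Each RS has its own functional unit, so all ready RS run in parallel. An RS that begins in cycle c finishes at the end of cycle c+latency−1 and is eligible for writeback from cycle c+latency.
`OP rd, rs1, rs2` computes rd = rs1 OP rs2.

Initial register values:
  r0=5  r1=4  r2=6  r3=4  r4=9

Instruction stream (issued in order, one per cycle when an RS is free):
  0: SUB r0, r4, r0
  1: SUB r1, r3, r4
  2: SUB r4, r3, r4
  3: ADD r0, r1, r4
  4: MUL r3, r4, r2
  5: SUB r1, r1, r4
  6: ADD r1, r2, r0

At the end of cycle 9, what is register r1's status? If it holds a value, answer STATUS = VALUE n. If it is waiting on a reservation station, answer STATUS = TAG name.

STATUS = TAG Add3

  c1: issue SUB r0<-Add1  regs: r0:Add1,r1:4,r2:6,r3:4,r4:9
  c2: issue SUB r1<-Add2  regs: r0:Add1,r1:Add2,r2:6,r3:4,r4:9
  c3: issue SUB r4<-Add3  regs: r0:Add1,r1:Add2,r2:6,r3:4,r4:Add3
  c4: CDB Add1=4; issue ADD r0<-Add1  regs: r0:Add1,r1:Add2,r2:6,r3:4,r4:Add3
  c5: CDB Add2=-5; issue MUL r3<-Mul1  regs: r0:Add1,r1:-5,r2:6,r3:Mul1,r4:Add3
  c6: CDB Add3=-5; issue SUB r1<-Add2  regs: r0:Add1,r1:Add2,r2:6,r3:Mul1,r4:-5
  c7: issue ADD r1<-Add3  regs: r0:Add1,r1:Add3,r2:6,r3:Mul1,r4:-5
  c8: -  regs: r0:Add1,r1:Add3,r2:6,r3:Mul1,r4:-5
  c9: CDB Add1=-10  regs: r0:-10,r1:Add3,r2:6,r3:Mul1,r4:-5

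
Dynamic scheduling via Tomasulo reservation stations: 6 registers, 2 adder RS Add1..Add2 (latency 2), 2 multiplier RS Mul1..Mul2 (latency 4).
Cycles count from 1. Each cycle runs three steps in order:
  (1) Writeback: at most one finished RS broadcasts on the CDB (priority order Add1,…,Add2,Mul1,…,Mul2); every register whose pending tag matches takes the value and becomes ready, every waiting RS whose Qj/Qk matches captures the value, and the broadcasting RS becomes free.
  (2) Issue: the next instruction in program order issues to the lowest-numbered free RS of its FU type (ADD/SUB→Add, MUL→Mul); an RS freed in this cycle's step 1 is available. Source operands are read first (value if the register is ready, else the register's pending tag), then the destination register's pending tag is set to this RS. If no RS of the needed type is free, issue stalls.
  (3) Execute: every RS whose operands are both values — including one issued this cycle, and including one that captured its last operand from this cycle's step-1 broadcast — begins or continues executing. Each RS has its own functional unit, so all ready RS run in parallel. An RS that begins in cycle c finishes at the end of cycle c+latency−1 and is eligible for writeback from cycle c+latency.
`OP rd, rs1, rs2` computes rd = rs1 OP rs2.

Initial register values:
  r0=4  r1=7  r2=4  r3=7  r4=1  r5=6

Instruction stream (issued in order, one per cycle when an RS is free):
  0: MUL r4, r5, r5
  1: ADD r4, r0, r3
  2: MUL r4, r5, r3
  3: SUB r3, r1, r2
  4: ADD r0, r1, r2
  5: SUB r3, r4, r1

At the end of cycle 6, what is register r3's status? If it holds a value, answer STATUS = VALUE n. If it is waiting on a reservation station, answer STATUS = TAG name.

  c1: issue MUL r4<-Mul1  regs: r0:4,r1:7,r2:4,r3:7,r4:Mul1,r5:6
  c2: issue ADD r4<-Add1  regs: r0:4,r1:7,r2:4,r3:7,r4:Add1,r5:6
  c3: issue MUL r4<-Mul2  regs: r0:4,r1:7,r2:4,r3:7,r4:Mul2,r5:6
  c4: CDB Add1=11; issue SUB r3<-Add1  regs: r0:4,r1:7,r2:4,r3:Add1,r4:Mul2,r5:6
  c5: CDB Mul1=36; issue ADD r0<-Add2  regs: r0:Add2,r1:7,r2:4,r3:Add1,r4:Mul2,r5:6
  c6: CDB Add1=3; issue SUB r3<-Add1  regs: r0:Add2,r1:7,r2:4,r3:Add1,r4:Mul2,r5:6

STATUS = TAG Add1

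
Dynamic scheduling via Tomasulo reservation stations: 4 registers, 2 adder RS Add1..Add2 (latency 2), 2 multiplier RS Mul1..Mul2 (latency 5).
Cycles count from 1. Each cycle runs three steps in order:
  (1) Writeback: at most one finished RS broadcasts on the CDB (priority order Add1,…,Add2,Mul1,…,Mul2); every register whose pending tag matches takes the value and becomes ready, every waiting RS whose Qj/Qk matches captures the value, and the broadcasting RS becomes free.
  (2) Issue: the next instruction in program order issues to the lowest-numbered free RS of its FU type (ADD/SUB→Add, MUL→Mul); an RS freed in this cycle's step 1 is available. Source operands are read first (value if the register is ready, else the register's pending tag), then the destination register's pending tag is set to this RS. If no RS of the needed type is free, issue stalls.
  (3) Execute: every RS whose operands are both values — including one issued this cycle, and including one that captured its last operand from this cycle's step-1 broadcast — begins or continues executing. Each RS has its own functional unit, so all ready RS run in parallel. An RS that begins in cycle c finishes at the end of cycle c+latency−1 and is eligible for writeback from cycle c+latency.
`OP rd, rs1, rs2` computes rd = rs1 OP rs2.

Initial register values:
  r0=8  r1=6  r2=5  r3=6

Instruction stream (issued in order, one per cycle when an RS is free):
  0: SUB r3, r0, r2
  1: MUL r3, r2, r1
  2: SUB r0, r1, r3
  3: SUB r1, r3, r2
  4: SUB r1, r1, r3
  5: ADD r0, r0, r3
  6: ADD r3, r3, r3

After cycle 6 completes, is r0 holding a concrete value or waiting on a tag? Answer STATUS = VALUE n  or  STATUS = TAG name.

c1: issue SUB r3<-Add1 | r0:8,r1:6,r2:5,r3:Add1
c2: issue MUL r3<-Mul1 | r0:8,r1:6,r2:5,r3:Mul1
c3: CDB Add1=3; issue SUB r0<-Add1 | r0:Add1,r1:6,r2:5,r3:Mul1
c4: issue SUB r1<-Add2 | r0:Add1,r1:Add2,r2:5,r3:Mul1
c5: stall | r0:Add1,r1:Add2,r2:5,r3:Mul1
c6: stall | r0:Add1,r1:Add2,r2:5,r3:Mul1

STATUS = TAG Add1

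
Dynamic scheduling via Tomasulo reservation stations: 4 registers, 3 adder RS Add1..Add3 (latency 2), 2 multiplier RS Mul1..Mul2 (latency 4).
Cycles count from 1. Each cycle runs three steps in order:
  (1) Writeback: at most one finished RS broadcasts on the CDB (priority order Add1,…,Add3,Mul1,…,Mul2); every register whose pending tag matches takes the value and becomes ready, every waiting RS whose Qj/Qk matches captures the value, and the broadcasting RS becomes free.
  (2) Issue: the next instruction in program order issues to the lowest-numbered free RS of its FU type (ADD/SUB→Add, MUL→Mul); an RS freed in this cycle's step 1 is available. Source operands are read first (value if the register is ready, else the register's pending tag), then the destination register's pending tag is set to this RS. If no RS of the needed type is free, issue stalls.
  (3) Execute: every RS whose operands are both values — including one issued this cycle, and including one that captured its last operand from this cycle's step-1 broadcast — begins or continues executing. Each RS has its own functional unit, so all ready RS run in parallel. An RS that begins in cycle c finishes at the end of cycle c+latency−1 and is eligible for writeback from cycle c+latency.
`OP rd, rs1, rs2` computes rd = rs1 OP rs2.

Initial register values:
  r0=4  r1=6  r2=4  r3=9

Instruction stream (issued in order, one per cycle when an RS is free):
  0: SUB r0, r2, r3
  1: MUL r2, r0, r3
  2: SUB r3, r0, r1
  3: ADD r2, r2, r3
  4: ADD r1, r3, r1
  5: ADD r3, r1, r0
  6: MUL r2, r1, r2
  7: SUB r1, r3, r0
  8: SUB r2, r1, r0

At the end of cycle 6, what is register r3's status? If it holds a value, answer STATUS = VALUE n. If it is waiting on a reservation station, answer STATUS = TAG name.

c1: issue SUB r0<-Add1 | r0:Add1,r1:6,r2:4,r3:9
c2: issue MUL r2<-Mul1 | r0:Add1,r1:6,r2:Mul1,r3:9
c3: CDB Add1=-5; issue SUB r3<-Add1 | r0:-5,r1:6,r2:Mul1,r3:Add1
c4: issue ADD r2<-Add2 | r0:-5,r1:6,r2:Add2,r3:Add1
c5: CDB Add1=-11; issue ADD r1<-Add1 | r0:-5,r1:Add1,r2:Add2,r3:-11
c6: issue ADD r3<-Add3 | r0:-5,r1:Add1,r2:Add2,r3:Add3

STATUS = TAG Add3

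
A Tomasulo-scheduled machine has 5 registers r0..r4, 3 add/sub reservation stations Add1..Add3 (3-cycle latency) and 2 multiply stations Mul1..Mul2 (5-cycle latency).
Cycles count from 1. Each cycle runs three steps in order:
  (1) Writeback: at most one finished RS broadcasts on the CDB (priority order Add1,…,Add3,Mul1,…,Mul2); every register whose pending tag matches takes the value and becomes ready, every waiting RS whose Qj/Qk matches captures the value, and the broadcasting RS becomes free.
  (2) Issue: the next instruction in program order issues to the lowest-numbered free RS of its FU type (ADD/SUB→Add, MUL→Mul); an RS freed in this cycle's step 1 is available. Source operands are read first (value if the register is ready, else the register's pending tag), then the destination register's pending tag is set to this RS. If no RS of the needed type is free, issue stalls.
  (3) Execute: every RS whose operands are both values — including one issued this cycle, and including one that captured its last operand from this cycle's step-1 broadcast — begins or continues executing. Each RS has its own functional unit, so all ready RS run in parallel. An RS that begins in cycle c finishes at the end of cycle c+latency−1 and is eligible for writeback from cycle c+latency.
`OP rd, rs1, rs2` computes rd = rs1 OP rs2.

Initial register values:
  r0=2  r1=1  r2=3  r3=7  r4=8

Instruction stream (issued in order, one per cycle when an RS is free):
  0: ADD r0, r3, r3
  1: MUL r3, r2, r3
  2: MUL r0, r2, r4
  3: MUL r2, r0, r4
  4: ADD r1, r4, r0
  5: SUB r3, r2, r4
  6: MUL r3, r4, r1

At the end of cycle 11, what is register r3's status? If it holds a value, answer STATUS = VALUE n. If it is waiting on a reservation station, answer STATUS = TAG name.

cycle 1: issue ADD r0<-Add1 // r0:Add1,r1:1,r2:3,r3:7,r4:8
cycle 2: issue MUL r3<-Mul1 // r0:Add1,r1:1,r2:3,r3:Mul1,r4:8
cycle 3: issue MUL r0<-Mul2 // r0:Mul2,r1:1,r2:3,r3:Mul1,r4:8
cycle 4: CDB Add1=14; stall // r0:Mul2,r1:1,r2:3,r3:Mul1,r4:8
cycle 5: stall // r0:Mul2,r1:1,r2:3,r3:Mul1,r4:8
cycle 6: stall // r0:Mul2,r1:1,r2:3,r3:Mul1,r4:8
cycle 7: CDB Mul1=21; issue MUL r2<-Mul1 // r0:Mul2,r1:1,r2:Mul1,r3:21,r4:8
cycle 8: CDB Mul2=24; issue ADD r1<-Add1 // r0:24,r1:Add1,r2:Mul1,r3:21,r4:8
cycle 9: issue SUB r3<-Add2 // r0:24,r1:Add1,r2:Mul1,r3:Add2,r4:8
cycle 10: issue MUL r3<-Mul2 // r0:24,r1:Add1,r2:Mul1,r3:Mul2,r4:8
cycle 11: CDB Add1=32 // r0:24,r1:32,r2:Mul1,r3:Mul2,r4:8

STATUS = TAG Mul2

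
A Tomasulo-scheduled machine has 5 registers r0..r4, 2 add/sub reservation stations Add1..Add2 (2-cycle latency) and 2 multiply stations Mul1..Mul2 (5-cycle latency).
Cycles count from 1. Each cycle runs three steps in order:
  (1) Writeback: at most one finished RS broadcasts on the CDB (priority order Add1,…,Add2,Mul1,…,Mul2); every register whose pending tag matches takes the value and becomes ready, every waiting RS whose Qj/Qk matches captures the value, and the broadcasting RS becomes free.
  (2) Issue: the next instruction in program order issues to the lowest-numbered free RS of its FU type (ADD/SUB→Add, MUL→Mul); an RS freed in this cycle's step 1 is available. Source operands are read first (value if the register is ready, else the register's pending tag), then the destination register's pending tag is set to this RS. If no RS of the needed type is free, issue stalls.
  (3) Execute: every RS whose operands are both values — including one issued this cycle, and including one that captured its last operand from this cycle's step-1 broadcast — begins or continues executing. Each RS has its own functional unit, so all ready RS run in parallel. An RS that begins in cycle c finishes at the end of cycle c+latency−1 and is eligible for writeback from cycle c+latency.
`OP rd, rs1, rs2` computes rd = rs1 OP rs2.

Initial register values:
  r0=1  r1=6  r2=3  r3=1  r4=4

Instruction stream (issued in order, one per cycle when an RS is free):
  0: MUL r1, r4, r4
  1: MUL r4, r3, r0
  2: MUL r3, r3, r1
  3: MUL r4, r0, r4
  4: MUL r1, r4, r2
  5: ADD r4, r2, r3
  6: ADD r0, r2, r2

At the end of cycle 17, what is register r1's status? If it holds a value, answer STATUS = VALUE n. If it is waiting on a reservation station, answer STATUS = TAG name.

STATUS = VALUE 3

cycle 1: issue MUL r1<-Mul1 // r0:1,r1:Mul1,r2:3,r3:1,r4:4
cycle 2: issue MUL r4<-Mul2 // r0:1,r1:Mul1,r2:3,r3:1,r4:Mul2
cycle 3: stall // r0:1,r1:Mul1,r2:3,r3:1,r4:Mul2
cycle 4: stall // r0:1,r1:Mul1,r2:3,r3:1,r4:Mul2
cycle 5: stall // r0:1,r1:Mul1,r2:3,r3:1,r4:Mul2
cycle 6: CDB Mul1=16; issue MUL r3<-Mul1 // r0:1,r1:16,r2:3,r3:Mul1,r4:Mul2
cycle 7: CDB Mul2=1; issue MUL r4<-Mul2 // r0:1,r1:16,r2:3,r3:Mul1,r4:Mul2
cycle 8: stall // r0:1,r1:16,r2:3,r3:Mul1,r4:Mul2
cycle 9: stall // r0:1,r1:16,r2:3,r3:Mul1,r4:Mul2
cycle 10: stall // r0:1,r1:16,r2:3,r3:Mul1,r4:Mul2
cycle 11: CDB Mul1=16; issue MUL r1<-Mul1 // r0:1,r1:Mul1,r2:3,r3:16,r4:Mul2
cycle 12: CDB Mul2=1; issue ADD r4<-Add1 // r0:1,r1:Mul1,r2:3,r3:16,r4:Add1
cycle 13: issue ADD r0<-Add2 // r0:Add2,r1:Mul1,r2:3,r3:16,r4:Add1
cycle 14: CDB Add1=19 // r0:Add2,r1:Mul1,r2:3,r3:16,r4:19
cycle 15: CDB Add2=6 // r0:6,r1:Mul1,r2:3,r3:16,r4:19
cycle 16: - // r0:6,r1:Mul1,r2:3,r3:16,r4:19
cycle 17: CDB Mul1=3 // r0:6,r1:3,r2:3,r3:16,r4:19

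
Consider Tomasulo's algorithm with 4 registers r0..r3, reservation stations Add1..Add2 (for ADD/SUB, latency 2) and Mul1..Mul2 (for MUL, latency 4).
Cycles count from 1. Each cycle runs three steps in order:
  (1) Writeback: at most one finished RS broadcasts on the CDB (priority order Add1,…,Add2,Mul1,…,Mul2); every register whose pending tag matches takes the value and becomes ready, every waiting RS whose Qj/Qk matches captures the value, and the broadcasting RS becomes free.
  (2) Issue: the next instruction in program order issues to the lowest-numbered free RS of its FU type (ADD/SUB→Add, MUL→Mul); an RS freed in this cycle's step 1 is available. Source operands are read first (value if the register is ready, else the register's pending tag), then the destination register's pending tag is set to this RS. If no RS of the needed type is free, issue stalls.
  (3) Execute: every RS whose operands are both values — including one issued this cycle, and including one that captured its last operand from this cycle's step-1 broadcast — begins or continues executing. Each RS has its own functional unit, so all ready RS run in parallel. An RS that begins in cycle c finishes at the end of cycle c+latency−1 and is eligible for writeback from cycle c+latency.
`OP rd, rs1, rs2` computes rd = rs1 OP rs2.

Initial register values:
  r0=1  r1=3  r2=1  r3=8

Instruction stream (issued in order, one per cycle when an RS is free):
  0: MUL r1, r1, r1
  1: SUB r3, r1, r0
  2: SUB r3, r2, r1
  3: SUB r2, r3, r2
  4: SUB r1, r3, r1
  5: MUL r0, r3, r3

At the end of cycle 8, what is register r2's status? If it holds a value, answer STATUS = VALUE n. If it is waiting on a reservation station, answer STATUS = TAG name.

STATUS = TAG Add1

c1: issue MUL r1<-Mul1 | r0:1,r1:Mul1,r2:1,r3:8
c2: issue SUB r3<-Add1 | r0:1,r1:Mul1,r2:1,r3:Add1
c3: issue SUB r3<-Add2 | r0:1,r1:Mul1,r2:1,r3:Add2
c4: stall | r0:1,r1:Mul1,r2:1,r3:Add2
c5: CDB Mul1=9; stall | r0:1,r1:9,r2:1,r3:Add2
c6: stall | r0:1,r1:9,r2:1,r3:Add2
c7: CDB Add1=8; issue SUB r2<-Add1 | r0:1,r1:9,r2:Add1,r3:Add2
c8: CDB Add2=-8; issue SUB r1<-Add2 | r0:1,r1:Add2,r2:Add1,r3:-8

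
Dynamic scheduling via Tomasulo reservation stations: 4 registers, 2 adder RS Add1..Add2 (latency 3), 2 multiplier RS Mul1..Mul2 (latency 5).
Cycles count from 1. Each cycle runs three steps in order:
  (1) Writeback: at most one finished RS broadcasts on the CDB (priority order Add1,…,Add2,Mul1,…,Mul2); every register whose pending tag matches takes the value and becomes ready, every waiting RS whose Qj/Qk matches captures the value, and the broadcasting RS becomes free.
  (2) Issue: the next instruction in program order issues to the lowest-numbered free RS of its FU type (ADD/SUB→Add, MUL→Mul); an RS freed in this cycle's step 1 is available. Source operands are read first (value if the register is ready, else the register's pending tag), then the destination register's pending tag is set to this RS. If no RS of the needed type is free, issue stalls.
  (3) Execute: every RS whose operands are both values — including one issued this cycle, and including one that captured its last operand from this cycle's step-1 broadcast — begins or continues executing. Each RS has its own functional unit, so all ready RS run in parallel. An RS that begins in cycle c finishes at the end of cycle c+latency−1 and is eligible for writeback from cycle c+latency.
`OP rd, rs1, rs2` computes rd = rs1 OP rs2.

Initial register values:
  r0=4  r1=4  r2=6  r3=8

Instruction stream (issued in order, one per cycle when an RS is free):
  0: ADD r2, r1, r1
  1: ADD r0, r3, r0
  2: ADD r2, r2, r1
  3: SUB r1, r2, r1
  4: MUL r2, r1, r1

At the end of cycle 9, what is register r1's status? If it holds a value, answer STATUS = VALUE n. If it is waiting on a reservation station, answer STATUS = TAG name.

STATUS = TAG Add2

cycle 1: issue ADD r2<-Add1 // r0:4,r1:4,r2:Add1,r3:8
cycle 2: issue ADD r0<-Add2 // r0:Add2,r1:4,r2:Add1,r3:8
cycle 3: stall // r0:Add2,r1:4,r2:Add1,r3:8
cycle 4: CDB Add1=8; issue ADD r2<-Add1 // r0:Add2,r1:4,r2:Add1,r3:8
cycle 5: CDB Add2=12; issue SUB r1<-Add2 // r0:12,r1:Add2,r2:Add1,r3:8
cycle 6: issue MUL r2<-Mul1 // r0:12,r1:Add2,r2:Mul1,r3:8
cycle 7: CDB Add1=12 // r0:12,r1:Add2,r2:Mul1,r3:8
cycle 8: - // r0:12,r1:Add2,r2:Mul1,r3:8
cycle 9: - // r0:12,r1:Add2,r2:Mul1,r3:8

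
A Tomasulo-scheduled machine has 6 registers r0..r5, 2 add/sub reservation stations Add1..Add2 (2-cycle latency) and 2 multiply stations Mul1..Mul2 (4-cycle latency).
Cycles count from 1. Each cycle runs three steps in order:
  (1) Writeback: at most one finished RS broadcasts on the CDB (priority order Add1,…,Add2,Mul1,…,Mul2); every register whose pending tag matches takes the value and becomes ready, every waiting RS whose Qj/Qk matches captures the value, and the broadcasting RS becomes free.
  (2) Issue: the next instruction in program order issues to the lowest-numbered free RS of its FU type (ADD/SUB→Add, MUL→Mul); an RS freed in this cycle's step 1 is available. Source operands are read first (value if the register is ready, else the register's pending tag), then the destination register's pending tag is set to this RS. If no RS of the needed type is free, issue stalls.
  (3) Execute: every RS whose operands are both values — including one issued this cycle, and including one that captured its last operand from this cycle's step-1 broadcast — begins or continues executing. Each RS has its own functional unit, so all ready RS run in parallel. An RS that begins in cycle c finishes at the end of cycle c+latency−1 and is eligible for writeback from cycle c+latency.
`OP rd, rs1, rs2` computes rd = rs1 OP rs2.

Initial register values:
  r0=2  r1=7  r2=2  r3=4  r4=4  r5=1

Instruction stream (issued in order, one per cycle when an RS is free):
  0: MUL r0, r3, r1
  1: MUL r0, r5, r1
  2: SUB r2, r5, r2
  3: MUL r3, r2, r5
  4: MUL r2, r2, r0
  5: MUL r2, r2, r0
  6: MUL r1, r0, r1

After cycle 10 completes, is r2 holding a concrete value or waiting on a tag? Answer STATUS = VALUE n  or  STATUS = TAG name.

STATUS = TAG Mul1

c1: issue MUL r0<-Mul1 | r0:Mul1,r1:7,r2:2,r3:4,r4:4,r5:1
c2: issue MUL r0<-Mul2 | r0:Mul2,r1:7,r2:2,r3:4,r4:4,r5:1
c3: issue SUB r2<-Add1 | r0:Mul2,r1:7,r2:Add1,r3:4,r4:4,r5:1
c4: stall | r0:Mul2,r1:7,r2:Add1,r3:4,r4:4,r5:1
c5: CDB Add1=-1; stall | r0:Mul2,r1:7,r2:-1,r3:4,r4:4,r5:1
c6: CDB Mul1=28; issue MUL r3<-Mul1 | r0:Mul2,r1:7,r2:-1,r3:Mul1,r4:4,r5:1
c7: CDB Mul2=7; issue MUL r2<-Mul2 | r0:7,r1:7,r2:Mul2,r3:Mul1,r4:4,r5:1
c8: stall | r0:7,r1:7,r2:Mul2,r3:Mul1,r4:4,r5:1
c9: stall | r0:7,r1:7,r2:Mul2,r3:Mul1,r4:4,r5:1
c10: CDB Mul1=-1; issue MUL r2<-Mul1 | r0:7,r1:7,r2:Mul1,r3:-1,r4:4,r5:1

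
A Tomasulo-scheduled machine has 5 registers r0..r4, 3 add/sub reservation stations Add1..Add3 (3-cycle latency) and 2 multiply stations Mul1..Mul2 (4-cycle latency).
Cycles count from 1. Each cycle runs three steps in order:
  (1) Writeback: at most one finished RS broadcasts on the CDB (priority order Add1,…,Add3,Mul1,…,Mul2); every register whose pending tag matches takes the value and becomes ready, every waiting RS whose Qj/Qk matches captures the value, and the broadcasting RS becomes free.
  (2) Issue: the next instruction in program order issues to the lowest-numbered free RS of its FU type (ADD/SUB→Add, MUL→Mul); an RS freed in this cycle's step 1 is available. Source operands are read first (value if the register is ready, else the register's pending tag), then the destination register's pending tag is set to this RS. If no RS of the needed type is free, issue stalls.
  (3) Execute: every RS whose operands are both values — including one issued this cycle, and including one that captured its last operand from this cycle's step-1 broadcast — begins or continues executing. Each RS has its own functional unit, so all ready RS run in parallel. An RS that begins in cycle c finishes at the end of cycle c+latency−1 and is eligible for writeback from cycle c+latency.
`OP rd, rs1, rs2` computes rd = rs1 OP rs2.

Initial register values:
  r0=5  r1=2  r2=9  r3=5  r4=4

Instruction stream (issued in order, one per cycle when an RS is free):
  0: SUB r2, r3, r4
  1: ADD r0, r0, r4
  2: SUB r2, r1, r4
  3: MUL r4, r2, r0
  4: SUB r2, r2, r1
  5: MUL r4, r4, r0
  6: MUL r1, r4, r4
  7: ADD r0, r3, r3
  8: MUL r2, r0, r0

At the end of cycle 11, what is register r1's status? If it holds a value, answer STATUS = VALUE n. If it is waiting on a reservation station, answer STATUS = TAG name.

STATUS = TAG Mul1

c1: issue SUB r2<-Add1 | r0:5,r1:2,r2:Add1,r3:5,r4:4
c2: issue ADD r0<-Add2 | r0:Add2,r1:2,r2:Add1,r3:5,r4:4
c3: issue SUB r2<-Add3 | r0:Add2,r1:2,r2:Add3,r3:5,r4:4
c4: CDB Add1=1; issue MUL r4<-Mul1 | r0:Add2,r1:2,r2:Add3,r3:5,r4:Mul1
c5: CDB Add2=9; issue SUB r2<-Add1 | r0:9,r1:2,r2:Add1,r3:5,r4:Mul1
c6: CDB Add3=-2; issue MUL r4<-Mul2 | r0:9,r1:2,r2:Add1,r3:5,r4:Mul2
c7: stall | r0:9,r1:2,r2:Add1,r3:5,r4:Mul2
c8: stall | r0:9,r1:2,r2:Add1,r3:5,r4:Mul2
c9: CDB Add1=-4; stall | r0:9,r1:2,r2:-4,r3:5,r4:Mul2
c10: CDB Mul1=-18; issue MUL r1<-Mul1 | r0:9,r1:Mul1,r2:-4,r3:5,r4:Mul2
c11: issue ADD r0<-Add1 | r0:Add1,r1:Mul1,r2:-4,r3:5,r4:Mul2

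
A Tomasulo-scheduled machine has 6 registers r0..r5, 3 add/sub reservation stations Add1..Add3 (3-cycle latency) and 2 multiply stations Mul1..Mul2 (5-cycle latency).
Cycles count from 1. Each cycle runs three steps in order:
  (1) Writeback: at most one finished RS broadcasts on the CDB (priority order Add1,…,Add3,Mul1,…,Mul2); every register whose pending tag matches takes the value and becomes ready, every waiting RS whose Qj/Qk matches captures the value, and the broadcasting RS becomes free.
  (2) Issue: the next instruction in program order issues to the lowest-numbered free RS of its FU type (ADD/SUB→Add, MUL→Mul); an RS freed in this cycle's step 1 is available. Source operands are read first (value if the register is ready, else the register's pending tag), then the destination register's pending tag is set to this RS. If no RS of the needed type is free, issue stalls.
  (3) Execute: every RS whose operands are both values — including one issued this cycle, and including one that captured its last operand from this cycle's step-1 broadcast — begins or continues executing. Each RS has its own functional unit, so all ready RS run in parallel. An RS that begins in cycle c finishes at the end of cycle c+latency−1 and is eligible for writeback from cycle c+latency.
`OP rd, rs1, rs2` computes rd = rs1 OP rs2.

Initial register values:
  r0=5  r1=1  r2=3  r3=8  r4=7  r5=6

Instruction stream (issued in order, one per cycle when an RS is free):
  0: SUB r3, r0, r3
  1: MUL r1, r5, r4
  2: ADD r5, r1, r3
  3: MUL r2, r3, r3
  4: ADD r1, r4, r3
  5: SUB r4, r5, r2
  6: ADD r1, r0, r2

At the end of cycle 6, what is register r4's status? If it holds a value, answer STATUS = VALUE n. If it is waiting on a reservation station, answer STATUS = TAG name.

STATUS = TAG Add3

c1: issue SUB r3<-Add1 | r0:5,r1:1,r2:3,r3:Add1,r4:7,r5:6
c2: issue MUL r1<-Mul1 | r0:5,r1:Mul1,r2:3,r3:Add1,r4:7,r5:6
c3: issue ADD r5<-Add2 | r0:5,r1:Mul1,r2:3,r3:Add1,r4:7,r5:Add2
c4: CDB Add1=-3; issue MUL r2<-Mul2 | r0:5,r1:Mul1,r2:Mul2,r3:-3,r4:7,r5:Add2
c5: issue ADD r1<-Add1 | r0:5,r1:Add1,r2:Mul2,r3:-3,r4:7,r5:Add2
c6: issue SUB r4<-Add3 | r0:5,r1:Add1,r2:Mul2,r3:-3,r4:Add3,r5:Add2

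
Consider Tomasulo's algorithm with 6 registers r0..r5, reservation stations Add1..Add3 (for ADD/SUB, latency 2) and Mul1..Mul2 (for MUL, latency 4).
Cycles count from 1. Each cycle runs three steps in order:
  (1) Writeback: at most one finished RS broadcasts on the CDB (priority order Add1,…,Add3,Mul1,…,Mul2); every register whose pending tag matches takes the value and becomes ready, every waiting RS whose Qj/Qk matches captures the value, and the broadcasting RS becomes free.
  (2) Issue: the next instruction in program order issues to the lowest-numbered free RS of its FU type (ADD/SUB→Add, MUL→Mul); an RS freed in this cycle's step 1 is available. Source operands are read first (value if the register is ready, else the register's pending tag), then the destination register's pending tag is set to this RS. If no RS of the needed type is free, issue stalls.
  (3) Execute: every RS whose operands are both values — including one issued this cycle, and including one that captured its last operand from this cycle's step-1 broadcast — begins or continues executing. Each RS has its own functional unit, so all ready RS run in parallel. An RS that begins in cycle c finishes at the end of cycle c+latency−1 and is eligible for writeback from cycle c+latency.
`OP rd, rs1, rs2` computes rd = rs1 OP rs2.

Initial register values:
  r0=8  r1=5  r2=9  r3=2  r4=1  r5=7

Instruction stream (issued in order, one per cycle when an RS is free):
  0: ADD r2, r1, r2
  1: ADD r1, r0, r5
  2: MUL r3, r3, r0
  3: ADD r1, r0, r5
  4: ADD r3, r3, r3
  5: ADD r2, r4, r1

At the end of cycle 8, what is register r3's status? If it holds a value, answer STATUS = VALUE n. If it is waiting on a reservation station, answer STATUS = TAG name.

c1: issue ADD r2<-Add1 | r0:8,r1:5,r2:Add1,r3:2,r4:1,r5:7
c2: issue ADD r1<-Add2 | r0:8,r1:Add2,r2:Add1,r3:2,r4:1,r5:7
c3: CDB Add1=14; issue MUL r3<-Mul1 | r0:8,r1:Add2,r2:14,r3:Mul1,r4:1,r5:7
c4: CDB Add2=15; issue ADD r1<-Add1 | r0:8,r1:Add1,r2:14,r3:Mul1,r4:1,r5:7
c5: issue ADD r3<-Add2 | r0:8,r1:Add1,r2:14,r3:Add2,r4:1,r5:7
c6: CDB Add1=15; issue ADD r2<-Add1 | r0:8,r1:15,r2:Add1,r3:Add2,r4:1,r5:7
c7: CDB Mul1=16 | r0:8,r1:15,r2:Add1,r3:Add2,r4:1,r5:7
c8: CDB Add1=16 | r0:8,r1:15,r2:16,r3:Add2,r4:1,r5:7

STATUS = TAG Add2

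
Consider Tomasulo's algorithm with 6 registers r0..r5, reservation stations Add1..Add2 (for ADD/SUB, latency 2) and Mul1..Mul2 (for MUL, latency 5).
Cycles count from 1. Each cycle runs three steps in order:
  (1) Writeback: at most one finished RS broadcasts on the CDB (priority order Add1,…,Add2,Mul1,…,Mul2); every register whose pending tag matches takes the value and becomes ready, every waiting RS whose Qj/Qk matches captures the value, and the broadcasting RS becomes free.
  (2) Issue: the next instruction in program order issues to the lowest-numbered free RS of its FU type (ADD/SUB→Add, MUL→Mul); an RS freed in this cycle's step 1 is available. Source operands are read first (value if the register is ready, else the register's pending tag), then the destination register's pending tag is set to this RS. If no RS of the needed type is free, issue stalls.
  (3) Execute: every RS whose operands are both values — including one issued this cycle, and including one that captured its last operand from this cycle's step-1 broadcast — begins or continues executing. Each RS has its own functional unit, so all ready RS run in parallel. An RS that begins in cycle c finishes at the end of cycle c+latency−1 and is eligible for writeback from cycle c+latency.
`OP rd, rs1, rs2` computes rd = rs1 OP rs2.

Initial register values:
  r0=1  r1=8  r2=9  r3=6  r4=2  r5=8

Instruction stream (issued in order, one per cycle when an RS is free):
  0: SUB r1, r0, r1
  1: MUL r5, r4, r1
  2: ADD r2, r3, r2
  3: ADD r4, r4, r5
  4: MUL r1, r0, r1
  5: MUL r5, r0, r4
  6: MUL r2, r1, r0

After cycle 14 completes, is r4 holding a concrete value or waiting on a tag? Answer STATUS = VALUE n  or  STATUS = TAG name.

STATUS = VALUE -12

cycle 1: issue SUB r1<-Add1 // r0:1,r1:Add1,r2:9,r3:6,r4:2,r5:8
cycle 2: issue MUL r5<-Mul1 // r0:1,r1:Add1,r2:9,r3:6,r4:2,r5:Mul1
cycle 3: CDB Add1=-7; issue ADD r2<-Add1 // r0:1,r1:-7,r2:Add1,r3:6,r4:2,r5:Mul1
cycle 4: issue ADD r4<-Add2 // r0:1,r1:-7,r2:Add1,r3:6,r4:Add2,r5:Mul1
cycle 5: CDB Add1=15; issue MUL r1<-Mul2 // r0:1,r1:Mul2,r2:15,r3:6,r4:Add2,r5:Mul1
cycle 6: stall // r0:1,r1:Mul2,r2:15,r3:6,r4:Add2,r5:Mul1
cycle 7: stall // r0:1,r1:Mul2,r2:15,r3:6,r4:Add2,r5:Mul1
cycle 8: CDB Mul1=-14; issue MUL r5<-Mul1 // r0:1,r1:Mul2,r2:15,r3:6,r4:Add2,r5:Mul1
cycle 9: stall // r0:1,r1:Mul2,r2:15,r3:6,r4:Add2,r5:Mul1
cycle 10: CDB Add2=-12; stall // r0:1,r1:Mul2,r2:15,r3:6,r4:-12,r5:Mul1
cycle 11: CDB Mul2=-7; issue MUL r2<-Mul2 // r0:1,r1:-7,r2:Mul2,r3:6,r4:-12,r5:Mul1
cycle 12: - // r0:1,r1:-7,r2:Mul2,r3:6,r4:-12,r5:Mul1
cycle 13: - // r0:1,r1:-7,r2:Mul2,r3:6,r4:-12,r5:Mul1
cycle 14: - // r0:1,r1:-7,r2:Mul2,r3:6,r4:-12,r5:Mul1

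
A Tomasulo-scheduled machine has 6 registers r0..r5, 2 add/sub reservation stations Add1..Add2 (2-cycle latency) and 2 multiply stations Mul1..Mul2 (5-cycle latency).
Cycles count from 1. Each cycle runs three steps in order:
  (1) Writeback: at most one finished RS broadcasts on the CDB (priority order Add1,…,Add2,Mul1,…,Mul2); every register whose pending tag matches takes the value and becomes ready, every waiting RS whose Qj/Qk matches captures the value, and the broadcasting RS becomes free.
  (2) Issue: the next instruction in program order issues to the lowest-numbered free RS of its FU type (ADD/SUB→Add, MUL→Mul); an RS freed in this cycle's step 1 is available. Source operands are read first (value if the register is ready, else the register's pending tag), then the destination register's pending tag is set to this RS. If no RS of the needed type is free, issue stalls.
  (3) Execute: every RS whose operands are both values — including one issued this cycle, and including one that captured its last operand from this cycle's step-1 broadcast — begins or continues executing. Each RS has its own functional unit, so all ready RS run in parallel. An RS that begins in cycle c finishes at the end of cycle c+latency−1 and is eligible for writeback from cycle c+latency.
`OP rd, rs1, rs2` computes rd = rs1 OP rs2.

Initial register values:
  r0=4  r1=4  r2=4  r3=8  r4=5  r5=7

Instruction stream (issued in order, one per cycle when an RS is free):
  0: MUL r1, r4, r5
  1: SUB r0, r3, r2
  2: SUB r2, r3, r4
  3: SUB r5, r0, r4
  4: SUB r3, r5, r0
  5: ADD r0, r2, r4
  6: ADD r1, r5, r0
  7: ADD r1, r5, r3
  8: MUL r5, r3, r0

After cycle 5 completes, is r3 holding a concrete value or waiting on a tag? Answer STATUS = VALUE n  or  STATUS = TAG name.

STATUS = TAG Add2

cycle 1: issue MUL r1<-Mul1 // r0:4,r1:Mul1,r2:4,r3:8,r4:5,r5:7
cycle 2: issue SUB r0<-Add1 // r0:Add1,r1:Mul1,r2:4,r3:8,r4:5,r5:7
cycle 3: issue SUB r2<-Add2 // r0:Add1,r1:Mul1,r2:Add2,r3:8,r4:5,r5:7
cycle 4: CDB Add1=4; issue SUB r5<-Add1 // r0:4,r1:Mul1,r2:Add2,r3:8,r4:5,r5:Add1
cycle 5: CDB Add2=3; issue SUB r3<-Add2 // r0:4,r1:Mul1,r2:3,r3:Add2,r4:5,r5:Add1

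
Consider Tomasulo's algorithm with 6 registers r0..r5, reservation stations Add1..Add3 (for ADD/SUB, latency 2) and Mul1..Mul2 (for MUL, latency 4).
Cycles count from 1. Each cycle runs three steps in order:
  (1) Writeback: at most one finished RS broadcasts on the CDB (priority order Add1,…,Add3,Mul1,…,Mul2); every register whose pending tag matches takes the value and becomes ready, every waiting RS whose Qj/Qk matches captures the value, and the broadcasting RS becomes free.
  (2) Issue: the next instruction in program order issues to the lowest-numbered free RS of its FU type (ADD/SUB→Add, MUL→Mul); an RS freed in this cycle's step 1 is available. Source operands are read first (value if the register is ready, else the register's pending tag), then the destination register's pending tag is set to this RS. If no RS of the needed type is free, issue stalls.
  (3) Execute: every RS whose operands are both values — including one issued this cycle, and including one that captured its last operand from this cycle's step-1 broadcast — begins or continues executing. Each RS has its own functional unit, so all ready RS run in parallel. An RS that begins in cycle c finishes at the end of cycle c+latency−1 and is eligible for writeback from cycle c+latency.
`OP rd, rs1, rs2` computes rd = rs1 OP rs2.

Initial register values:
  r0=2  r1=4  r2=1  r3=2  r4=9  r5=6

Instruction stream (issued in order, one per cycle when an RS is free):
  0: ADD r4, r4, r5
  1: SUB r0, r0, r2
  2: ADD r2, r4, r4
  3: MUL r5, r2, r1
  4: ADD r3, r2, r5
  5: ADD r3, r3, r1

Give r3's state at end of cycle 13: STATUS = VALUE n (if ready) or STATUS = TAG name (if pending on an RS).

cycle 1: issue ADD r4<-Add1 // r0:2,r1:4,r2:1,r3:2,r4:Add1,r5:6
cycle 2: issue SUB r0<-Add2 // r0:Add2,r1:4,r2:1,r3:2,r4:Add1,r5:6
cycle 3: CDB Add1=15; issue ADD r2<-Add1 // r0:Add2,r1:4,r2:Add1,r3:2,r4:15,r5:6
cycle 4: CDB Add2=1; issue MUL r5<-Mul1 // r0:1,r1:4,r2:Add1,r3:2,r4:15,r5:Mul1
cycle 5: CDB Add1=30; issue ADD r3<-Add1 // r0:1,r1:4,r2:30,r3:Add1,r4:15,r5:Mul1
cycle 6: issue ADD r3<-Add2 // r0:1,r1:4,r2:30,r3:Add2,r4:15,r5:Mul1
cycle 7: - // r0:1,r1:4,r2:30,r3:Add2,r4:15,r5:Mul1
cycle 8: - // r0:1,r1:4,r2:30,r3:Add2,r4:15,r5:Mul1
cycle 9: CDB Mul1=120 // r0:1,r1:4,r2:30,r3:Add2,r4:15,r5:120
cycle 10: - // r0:1,r1:4,r2:30,r3:Add2,r4:15,r5:120
cycle 11: CDB Add1=150 // r0:1,r1:4,r2:30,r3:Add2,r4:15,r5:120
cycle 12: - // r0:1,r1:4,r2:30,r3:Add2,r4:15,r5:120
cycle 13: CDB Add2=154 // r0:1,r1:4,r2:30,r3:154,r4:15,r5:120

STATUS = VALUE 154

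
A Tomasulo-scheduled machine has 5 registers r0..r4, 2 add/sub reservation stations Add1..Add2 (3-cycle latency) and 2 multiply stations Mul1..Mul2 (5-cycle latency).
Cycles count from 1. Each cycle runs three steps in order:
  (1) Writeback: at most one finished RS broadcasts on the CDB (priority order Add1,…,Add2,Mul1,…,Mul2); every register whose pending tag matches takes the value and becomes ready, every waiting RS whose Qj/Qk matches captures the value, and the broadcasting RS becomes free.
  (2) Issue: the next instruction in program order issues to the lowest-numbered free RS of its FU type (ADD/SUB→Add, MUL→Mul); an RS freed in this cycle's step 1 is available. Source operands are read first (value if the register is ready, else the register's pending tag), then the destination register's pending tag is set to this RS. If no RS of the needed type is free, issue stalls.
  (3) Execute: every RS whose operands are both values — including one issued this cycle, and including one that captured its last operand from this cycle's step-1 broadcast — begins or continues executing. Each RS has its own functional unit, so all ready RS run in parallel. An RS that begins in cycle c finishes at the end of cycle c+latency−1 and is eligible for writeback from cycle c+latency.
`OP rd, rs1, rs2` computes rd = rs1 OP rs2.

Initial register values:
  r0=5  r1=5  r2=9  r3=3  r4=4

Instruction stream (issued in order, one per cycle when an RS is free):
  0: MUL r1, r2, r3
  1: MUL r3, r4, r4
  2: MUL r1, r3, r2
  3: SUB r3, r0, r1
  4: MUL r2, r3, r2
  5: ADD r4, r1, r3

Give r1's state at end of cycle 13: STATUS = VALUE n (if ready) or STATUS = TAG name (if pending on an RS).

STATUS = VALUE 144

c1: issue MUL r1<-Mul1 | r0:5,r1:Mul1,r2:9,r3:3,r4:4
c2: issue MUL r3<-Mul2 | r0:5,r1:Mul1,r2:9,r3:Mul2,r4:4
c3: stall | r0:5,r1:Mul1,r2:9,r3:Mul2,r4:4
c4: stall | r0:5,r1:Mul1,r2:9,r3:Mul2,r4:4
c5: stall | r0:5,r1:Mul1,r2:9,r3:Mul2,r4:4
c6: CDB Mul1=27; issue MUL r1<-Mul1 | r0:5,r1:Mul1,r2:9,r3:Mul2,r4:4
c7: CDB Mul2=16; issue SUB r3<-Add1 | r0:5,r1:Mul1,r2:9,r3:Add1,r4:4
c8: issue MUL r2<-Mul2 | r0:5,r1:Mul1,r2:Mul2,r3:Add1,r4:4
c9: issue ADD r4<-Add2 | r0:5,r1:Mul1,r2:Mul2,r3:Add1,r4:Add2
c10: - | r0:5,r1:Mul1,r2:Mul2,r3:Add1,r4:Add2
c11: - | r0:5,r1:Mul1,r2:Mul2,r3:Add1,r4:Add2
c12: CDB Mul1=144 | r0:5,r1:144,r2:Mul2,r3:Add1,r4:Add2
c13: - | r0:5,r1:144,r2:Mul2,r3:Add1,r4:Add2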